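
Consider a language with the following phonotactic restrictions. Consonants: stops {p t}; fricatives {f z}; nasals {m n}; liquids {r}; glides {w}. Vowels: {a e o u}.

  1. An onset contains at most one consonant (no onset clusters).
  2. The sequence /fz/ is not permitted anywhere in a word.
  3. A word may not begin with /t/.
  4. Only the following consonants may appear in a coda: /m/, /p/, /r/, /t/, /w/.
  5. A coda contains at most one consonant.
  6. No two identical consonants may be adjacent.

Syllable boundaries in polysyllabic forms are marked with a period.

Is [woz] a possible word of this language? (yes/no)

[woz] — violates constraint 4: syllable 1 coda contains /z/, which is not a licensed coda consonant → not permitted

no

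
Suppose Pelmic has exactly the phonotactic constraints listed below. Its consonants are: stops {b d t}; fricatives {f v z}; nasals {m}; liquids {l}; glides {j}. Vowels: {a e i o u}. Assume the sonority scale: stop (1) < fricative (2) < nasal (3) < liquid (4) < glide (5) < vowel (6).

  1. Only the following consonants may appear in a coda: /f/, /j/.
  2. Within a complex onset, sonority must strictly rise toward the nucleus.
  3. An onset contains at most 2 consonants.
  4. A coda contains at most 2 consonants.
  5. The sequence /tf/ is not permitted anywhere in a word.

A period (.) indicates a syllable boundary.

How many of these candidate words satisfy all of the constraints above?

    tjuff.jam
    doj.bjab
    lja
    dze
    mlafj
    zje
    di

tjuff.jam — violates constraint 1: syllable 2 coda contains /m/, which is not a licensed coda consonant → ill-formed
doj.bjab — violates constraint 1: syllable 2 coda contains /b/, which is not a licensed coda consonant → ill-formed
lja — σ1 onset /lj/ (4→5 rises), coda /∅/ ok → well-formed
dze — σ1 onset /dz/ (1→2 rises), coda /∅/ ok → well-formed
mlafj — σ1 onset /ml/ (3→4 rises), coda /fj/ (2C) ok → well-formed
zje — σ1 onset /zj/ (2→5 rises), coda /∅/ ok → well-formed
di — σ1 onset /d/, coda /∅/ ok → well-formed
Well-formed: lja, dze, mlafj, zje, di → 5.

5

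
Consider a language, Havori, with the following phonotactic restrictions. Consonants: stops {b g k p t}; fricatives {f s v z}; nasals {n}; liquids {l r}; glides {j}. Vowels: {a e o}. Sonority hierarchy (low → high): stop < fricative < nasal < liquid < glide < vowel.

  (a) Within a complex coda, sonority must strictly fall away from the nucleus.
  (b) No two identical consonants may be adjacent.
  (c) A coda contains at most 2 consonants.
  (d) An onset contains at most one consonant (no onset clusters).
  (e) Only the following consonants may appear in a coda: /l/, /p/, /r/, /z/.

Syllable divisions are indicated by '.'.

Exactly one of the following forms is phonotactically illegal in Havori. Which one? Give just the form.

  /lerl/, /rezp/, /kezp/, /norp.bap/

/lerl/ — violates constraint (a): syllable 1 coda /rl/: /r/ (liquid, 4) → /l/ (liquid, 4) does not fall → phonotactically illegal
/rezp/ — σ1 onset /r/, coda /zp/ (2→1 falls) ok → phonotactically legal
/kezp/ — σ1 onset /k/, coda /zp/ (2→1 falls) ok → phonotactically legal
/norp.bap/ — σ1 onset /n/, coda /rp/ (4→1 falls) ok; σ2 onset /b/, coda /p/ ok → phonotactically legal

/lerl/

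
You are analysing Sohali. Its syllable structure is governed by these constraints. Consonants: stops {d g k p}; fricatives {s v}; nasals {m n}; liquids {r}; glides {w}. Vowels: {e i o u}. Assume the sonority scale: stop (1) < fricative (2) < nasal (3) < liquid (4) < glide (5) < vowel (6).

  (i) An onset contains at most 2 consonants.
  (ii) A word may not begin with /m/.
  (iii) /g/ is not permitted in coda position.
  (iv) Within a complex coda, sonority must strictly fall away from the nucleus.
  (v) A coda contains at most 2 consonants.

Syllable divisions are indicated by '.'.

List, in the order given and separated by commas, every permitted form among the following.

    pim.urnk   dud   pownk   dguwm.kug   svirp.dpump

pim.urnk — violates constraint (v): syllable 2 coda /rnk/ has 3 consonants (> 2) → not permitted
dud — σ1 onset /d/, coda /d/ ok → permitted
pownk — violates constraint (v): syllable 1 coda /wnk/ has 3 consonants (> 2) → not permitted
dguwm.kug — violates constraint (iii): syllable 2 coda contains /g/ → not permitted
svirp.dpump — σ1 onset /sv/ (2C), coda /rp/ (4→1 falls) ok; σ2 onset /dp/ (2C), coda /mp/ (3→1 falls) ok → permitted

dud, svirp.dpump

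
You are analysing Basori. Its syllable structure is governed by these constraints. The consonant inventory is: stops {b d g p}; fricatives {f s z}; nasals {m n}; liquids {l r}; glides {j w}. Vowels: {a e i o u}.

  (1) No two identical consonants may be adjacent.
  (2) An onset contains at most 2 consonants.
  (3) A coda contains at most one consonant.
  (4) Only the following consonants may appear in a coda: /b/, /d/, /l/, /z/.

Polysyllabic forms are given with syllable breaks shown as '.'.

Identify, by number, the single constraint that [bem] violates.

[bem]: syllable 1 coda contains /m/, which is not a licensed coda consonant.
This is a violation of constraint 4: "Only the following consonants may appear in a coda: /b/, /d/, /l/, /z/."
The remaining constraints (1, 2, 3) are satisfied.

4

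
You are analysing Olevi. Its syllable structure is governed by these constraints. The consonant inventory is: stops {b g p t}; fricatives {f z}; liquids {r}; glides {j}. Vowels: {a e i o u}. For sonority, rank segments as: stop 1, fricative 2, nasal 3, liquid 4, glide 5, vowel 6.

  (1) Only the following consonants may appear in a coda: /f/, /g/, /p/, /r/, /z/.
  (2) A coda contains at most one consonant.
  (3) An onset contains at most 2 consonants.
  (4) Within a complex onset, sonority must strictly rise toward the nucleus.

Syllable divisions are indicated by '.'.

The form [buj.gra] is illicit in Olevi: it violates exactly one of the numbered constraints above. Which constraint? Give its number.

[buj.gra]: syllable 1 coda contains /j/, which is not a licensed coda consonant.
This is a violation of constraint 1: "Only the following consonants may appear in a coda: /f/, /g/, /p/, /r/, /z/."
The remaining constraints (2, 3, 4) are satisfied.

1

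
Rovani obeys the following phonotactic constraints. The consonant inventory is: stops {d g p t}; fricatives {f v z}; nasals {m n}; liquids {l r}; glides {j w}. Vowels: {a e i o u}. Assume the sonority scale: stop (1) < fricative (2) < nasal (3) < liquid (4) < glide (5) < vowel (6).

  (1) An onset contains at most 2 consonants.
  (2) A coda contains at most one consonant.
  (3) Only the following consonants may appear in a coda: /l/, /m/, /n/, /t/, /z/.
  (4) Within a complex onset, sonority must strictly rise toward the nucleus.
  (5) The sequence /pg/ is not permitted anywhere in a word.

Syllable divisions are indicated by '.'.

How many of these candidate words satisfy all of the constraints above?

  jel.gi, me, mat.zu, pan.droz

4

jel.gi — σ1 onset /j/, coda /l/ ok; σ2 onset /g/, coda /∅/ ok → well-formed
me — σ1 onset /m/, coda /∅/ ok → well-formed
mat.zu — σ1 onset /m/, coda /t/ ok; σ2 onset /z/, coda /∅/ ok → well-formed
pan.droz — σ1 onset /p/, coda /n/ ok; σ2 onset /dr/ (1→4 rises), coda /z/ ok → well-formed
Well-formed: jel.gi, me, mat.zu, pan.droz → 4.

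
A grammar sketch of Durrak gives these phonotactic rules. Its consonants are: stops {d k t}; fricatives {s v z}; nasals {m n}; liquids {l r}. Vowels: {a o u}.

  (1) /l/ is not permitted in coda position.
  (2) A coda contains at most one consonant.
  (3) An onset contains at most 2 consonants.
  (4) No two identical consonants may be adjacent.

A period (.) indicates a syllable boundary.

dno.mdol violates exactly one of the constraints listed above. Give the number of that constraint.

1

dno.mdol: syllable 2 coda contains /l/.
This is a violation of constraint 1: "/l/ is not permitted in coda position."
The remaining constraints (2, 3, 4) are satisfied.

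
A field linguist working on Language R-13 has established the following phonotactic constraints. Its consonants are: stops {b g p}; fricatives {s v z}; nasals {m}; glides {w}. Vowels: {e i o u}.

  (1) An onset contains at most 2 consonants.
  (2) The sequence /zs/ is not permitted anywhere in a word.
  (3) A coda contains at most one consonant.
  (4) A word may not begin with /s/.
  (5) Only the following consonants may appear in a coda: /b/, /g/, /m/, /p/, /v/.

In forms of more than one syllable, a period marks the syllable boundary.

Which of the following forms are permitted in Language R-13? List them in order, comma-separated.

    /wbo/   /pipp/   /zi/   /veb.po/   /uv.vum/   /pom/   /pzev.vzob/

/wbo/ — σ1 onset /wb/ (2C), coda /∅/ ok → permitted
/pipp/ — violates constraint 3: syllable 1 coda /pp/ has 2 consonants (> 1) → not permitted
/zi/ — σ1 onset /z/, coda /∅/ ok → permitted
/veb.po/ — σ1 onset /v/, coda /b/ ok; σ2 onset /p/, coda /∅/ ok → permitted
/uv.vum/ — σ1 onset /∅/, coda /v/ ok; σ2 onset /v/, coda /m/ ok → permitted
/pom/ — σ1 onset /p/, coda /m/ ok → permitted
/pzev.vzob/ — σ1 onset /pz/ (2C), coda /v/ ok; σ2 onset /vz/ (2C), coda /b/ ok → permitted

/wbo/, /zi/, /veb.po/, /uv.vum/, /pom/, /pzev.vzob/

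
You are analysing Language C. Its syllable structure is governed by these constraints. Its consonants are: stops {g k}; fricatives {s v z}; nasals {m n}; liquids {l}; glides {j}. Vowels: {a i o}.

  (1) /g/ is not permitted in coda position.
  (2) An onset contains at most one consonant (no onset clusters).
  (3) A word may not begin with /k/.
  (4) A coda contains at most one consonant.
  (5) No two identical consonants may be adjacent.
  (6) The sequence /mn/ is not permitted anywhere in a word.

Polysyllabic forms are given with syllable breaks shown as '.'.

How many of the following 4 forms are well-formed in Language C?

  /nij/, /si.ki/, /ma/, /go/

4

/nij/ — σ1 onset /n/, coda /j/ ok → well-formed
/si.ki/ — σ1 onset /s/, coda /∅/ ok; σ2 onset /k/, coda /∅/ ok → well-formed
/ma/ — σ1 onset /m/, coda /∅/ ok → well-formed
/go/ — σ1 onset /g/, coda /∅/ ok → well-formed
Well-formed: /nij/, /si.ki/, /ma/, /go/ → 4.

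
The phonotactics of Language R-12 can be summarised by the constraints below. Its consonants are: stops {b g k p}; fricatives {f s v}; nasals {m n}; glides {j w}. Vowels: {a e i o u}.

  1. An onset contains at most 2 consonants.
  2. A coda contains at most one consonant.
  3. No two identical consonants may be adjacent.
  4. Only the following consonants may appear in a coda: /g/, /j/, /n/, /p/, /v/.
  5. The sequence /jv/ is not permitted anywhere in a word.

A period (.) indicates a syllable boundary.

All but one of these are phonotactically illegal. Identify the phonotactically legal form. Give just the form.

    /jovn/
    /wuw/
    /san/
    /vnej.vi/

/jovn/ — violates constraint 2: syllable 1 coda /vn/ has 2 consonants (> 1) → phonotactically illegal
/wuw/ — violates constraint 4: syllable 1 coda contains /w/, which is not a licensed coda consonant → phonotactically illegal
/san/ — σ1 onset /s/, coda /n/ ok → phonotactically legal
/vnej.vi/ — violates constraint 5: contains banned sequence /jv/ → phonotactically illegal

/san/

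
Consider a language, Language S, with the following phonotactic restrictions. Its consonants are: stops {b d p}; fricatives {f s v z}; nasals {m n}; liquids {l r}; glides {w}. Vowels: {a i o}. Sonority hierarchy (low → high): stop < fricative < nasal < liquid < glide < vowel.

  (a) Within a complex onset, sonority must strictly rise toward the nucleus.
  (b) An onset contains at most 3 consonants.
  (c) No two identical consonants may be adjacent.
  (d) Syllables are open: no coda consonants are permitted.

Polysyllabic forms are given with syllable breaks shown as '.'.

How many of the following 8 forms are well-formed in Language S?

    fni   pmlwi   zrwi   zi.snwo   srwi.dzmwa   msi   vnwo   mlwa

fni — σ1 onset /fn/ (2→3 rises), coda /∅/ ok → well-formed
pmlwi — violates constraint (b): syllable 1 onset /pmlw/ has 4 consonants (> 3) → ill-formed
zrwi — σ1 onset /zrw/ (2→4→5 rises), coda /∅/ ok → well-formed
zi.snwo — σ1 onset /z/, coda /∅/ ok; σ2 onset /snw/ (2→3→5 rises), coda /∅/ ok → well-formed
srwi.dzmwa — violates constraint (b): syllable 2 onset /dzmw/ has 4 consonants (> 3) → ill-formed
msi — violates constraint (a): syllable 1 onset /ms/: /m/ (nasal, 3) → /s/ (fricative, 2) does not rise → ill-formed
vnwo — σ1 onset /vnw/ (2→3→5 rises), coda /∅/ ok → well-formed
mlwa — σ1 onset /mlw/ (3→4→5 rises), coda /∅/ ok → well-formed
Well-formed: fni, zrwi, zi.snwo, vnwo, mlwa → 5.

5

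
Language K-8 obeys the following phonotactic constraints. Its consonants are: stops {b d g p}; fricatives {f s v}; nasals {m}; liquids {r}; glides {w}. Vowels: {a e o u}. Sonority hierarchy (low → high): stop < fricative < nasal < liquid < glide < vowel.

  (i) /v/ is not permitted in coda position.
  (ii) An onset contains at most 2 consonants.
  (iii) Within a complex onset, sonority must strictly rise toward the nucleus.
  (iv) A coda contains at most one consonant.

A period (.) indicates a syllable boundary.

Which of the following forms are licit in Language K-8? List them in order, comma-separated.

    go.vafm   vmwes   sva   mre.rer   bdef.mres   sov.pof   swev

go.vafm — violates constraint (iv): syllable 2 coda /fm/ has 2 consonants (> 1) → illicit
vmwes — violates constraint (ii): syllable 1 onset /vmw/ has 3 consonants (> 2) → illicit
sva — violates constraint (iii): syllable 1 onset /sv/: /s/ (fricative, 2) → /v/ (fricative, 2) does not rise → illicit
mre.rer — σ1 onset /mr/ (3→4 rises), coda /∅/ ok; σ2 onset /r/, coda /r/ ok → licit
bdef.mres — violates constraint (iii): syllable 1 onset /bd/: /b/ (stop, 1) → /d/ (stop, 1) does not rise → illicit
sov.pof — violates constraint (i): syllable 1 coda contains /v/ → illicit
swev — violates constraint (i): syllable 1 coda contains /v/ → illicit

mre.rer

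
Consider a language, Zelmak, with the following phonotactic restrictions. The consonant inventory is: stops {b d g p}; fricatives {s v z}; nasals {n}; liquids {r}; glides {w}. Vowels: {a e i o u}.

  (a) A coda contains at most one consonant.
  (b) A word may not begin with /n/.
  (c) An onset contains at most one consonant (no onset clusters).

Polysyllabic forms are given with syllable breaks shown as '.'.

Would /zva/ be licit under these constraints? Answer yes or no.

/zva/ — violates constraint (c): syllable 1 onset /zv/ has 2 consonants (> 1) → illicit

no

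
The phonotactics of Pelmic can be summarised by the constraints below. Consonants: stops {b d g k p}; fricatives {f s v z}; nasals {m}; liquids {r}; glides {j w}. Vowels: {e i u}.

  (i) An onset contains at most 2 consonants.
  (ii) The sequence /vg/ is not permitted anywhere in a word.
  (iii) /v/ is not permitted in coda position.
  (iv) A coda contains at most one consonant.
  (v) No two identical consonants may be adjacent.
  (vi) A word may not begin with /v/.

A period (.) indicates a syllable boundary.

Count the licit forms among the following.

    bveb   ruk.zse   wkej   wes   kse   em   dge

bveb — σ1 onset /bv/ (2C), coda /b/ ok → licit
ruk.zse — σ1 onset /r/, coda /k/ ok; σ2 onset /zs/ (2C), coda /∅/ ok → licit
wkej — σ1 onset /wk/ (2C), coda /j/ ok → licit
wes — σ1 onset /w/, coda /s/ ok → licit
kse — σ1 onset /ks/ (2C), coda /∅/ ok → licit
em — σ1 onset /∅/, coda /m/ ok → licit
dge — σ1 onset /dg/ (2C), coda /∅/ ok → licit
Licit: bveb, ruk.zse, wkej, wes, kse, em, dge → 7.

7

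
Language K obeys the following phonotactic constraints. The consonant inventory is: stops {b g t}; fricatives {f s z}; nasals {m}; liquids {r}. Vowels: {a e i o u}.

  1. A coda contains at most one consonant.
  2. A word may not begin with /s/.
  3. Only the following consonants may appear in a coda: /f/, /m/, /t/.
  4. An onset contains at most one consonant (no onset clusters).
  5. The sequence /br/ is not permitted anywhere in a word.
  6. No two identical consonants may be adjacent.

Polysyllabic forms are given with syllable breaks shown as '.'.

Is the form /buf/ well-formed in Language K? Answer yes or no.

/buf/ — σ1 onset /b/, coda /f/ ok → well-formed

yes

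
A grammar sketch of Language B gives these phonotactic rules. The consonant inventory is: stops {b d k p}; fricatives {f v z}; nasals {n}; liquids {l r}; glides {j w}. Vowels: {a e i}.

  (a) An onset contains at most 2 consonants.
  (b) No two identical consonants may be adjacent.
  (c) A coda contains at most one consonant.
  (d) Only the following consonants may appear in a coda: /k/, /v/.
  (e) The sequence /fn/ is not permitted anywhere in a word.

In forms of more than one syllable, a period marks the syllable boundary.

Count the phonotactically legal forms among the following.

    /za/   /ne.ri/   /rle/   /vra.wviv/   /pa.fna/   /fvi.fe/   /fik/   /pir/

6

/za/ — σ1 onset /z/, coda /∅/ ok → phonotactically legal
/ne.ri/ — σ1 onset /n/, coda /∅/ ok; σ2 onset /r/, coda /∅/ ok → phonotactically legal
/rle/ — σ1 onset /rl/ (2C), coda /∅/ ok → phonotactically legal
/vra.wviv/ — σ1 onset /vr/ (2C), coda /∅/ ok; σ2 onset /wv/ (2C), coda /v/ ok → phonotactically legal
/pa.fna/ — violates constraint (e): contains banned sequence /fn/ → phonotactically illegal
/fvi.fe/ — σ1 onset /fv/ (2C), coda /∅/ ok; σ2 onset /f/, coda /∅/ ok → phonotactically legal
/fik/ — σ1 onset /f/, coda /k/ ok → phonotactically legal
/pir/ — violates constraint (d): syllable 1 coda contains /r/, which is not a licensed coda consonant → phonotactically illegal
Phonotactically legal: /za/, /ne.ri/, /rle/, /vra.wviv/, /fvi.fe/, /fik/ → 6.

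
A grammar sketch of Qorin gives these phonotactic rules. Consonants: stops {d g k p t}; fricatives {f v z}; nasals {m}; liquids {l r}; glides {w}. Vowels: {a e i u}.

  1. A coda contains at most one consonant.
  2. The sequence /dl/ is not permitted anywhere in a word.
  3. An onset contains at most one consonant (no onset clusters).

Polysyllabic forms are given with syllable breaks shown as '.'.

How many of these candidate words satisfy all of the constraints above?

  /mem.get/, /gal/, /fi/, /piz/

/mem.get/ — σ1 onset /m/, coda /m/ ok; σ2 onset /g/, coda /t/ ok → licit
/gal/ — σ1 onset /g/, coda /l/ ok → licit
/fi/ — σ1 onset /f/, coda /∅/ ok → licit
/piz/ — σ1 onset /p/, coda /z/ ok → licit
Licit: /mem.get/, /gal/, /fi/, /piz/ → 4.

4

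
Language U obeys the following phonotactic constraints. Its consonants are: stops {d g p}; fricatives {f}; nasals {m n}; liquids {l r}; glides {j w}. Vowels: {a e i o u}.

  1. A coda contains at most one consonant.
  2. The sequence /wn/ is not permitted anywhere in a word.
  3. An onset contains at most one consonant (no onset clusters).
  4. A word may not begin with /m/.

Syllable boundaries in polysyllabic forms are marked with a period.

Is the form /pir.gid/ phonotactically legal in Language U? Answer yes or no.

/pir.gid/ — σ1 onset /p/, coda /r/ ok; σ2 onset /g/, coda /d/ ok → phonotactically legal

yes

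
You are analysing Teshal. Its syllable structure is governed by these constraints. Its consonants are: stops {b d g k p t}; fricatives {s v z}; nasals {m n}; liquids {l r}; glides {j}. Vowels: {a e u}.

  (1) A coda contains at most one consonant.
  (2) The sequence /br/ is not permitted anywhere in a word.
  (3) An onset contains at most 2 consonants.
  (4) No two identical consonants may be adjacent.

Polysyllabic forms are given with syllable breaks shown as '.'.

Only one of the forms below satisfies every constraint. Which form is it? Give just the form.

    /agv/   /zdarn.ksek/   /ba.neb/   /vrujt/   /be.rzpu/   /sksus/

/ba.neb/

/agv/ — violates constraint 1: syllable 1 coda /gv/ has 2 consonants (> 1) → ill-formed
/zdarn.ksek/ — violates constraint 1: syllable 1 coda /rn/ has 2 consonants (> 1) → ill-formed
/ba.neb/ — σ1 onset /b/, coda /∅/ ok; σ2 onset /n/, coda /b/ ok → well-formed
/vrujt/ — violates constraint 1: syllable 1 coda /jt/ has 2 consonants (> 1) → ill-formed
/be.rzpu/ — violates constraint 3: syllable 2 onset /rzp/ has 3 consonants (> 2) → ill-formed
/sksus/ — violates constraint 3: syllable 1 onset /sks/ has 3 consonants (> 2) → ill-formed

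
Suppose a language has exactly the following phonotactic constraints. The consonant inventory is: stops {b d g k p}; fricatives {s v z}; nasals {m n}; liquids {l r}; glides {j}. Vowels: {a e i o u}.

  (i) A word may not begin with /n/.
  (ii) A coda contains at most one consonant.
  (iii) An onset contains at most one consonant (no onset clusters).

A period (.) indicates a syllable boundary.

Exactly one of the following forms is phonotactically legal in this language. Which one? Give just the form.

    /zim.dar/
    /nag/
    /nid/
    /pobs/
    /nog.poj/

/zim.dar/

/zim.dar/ — σ1 onset /z/, coda /m/ ok; σ2 onset /d/, coda /r/ ok → phonotactically legal
/nag/ — violates constraint (i): word begins with /n/ → phonotactically illegal
/nid/ — violates constraint (i): word begins with /n/ → phonotactically illegal
/pobs/ — violates constraint (ii): syllable 1 coda /bs/ has 2 consonants (> 1) → phonotactically illegal
/nog.poj/ — violates constraint (i): word begins with /n/ → phonotactically illegal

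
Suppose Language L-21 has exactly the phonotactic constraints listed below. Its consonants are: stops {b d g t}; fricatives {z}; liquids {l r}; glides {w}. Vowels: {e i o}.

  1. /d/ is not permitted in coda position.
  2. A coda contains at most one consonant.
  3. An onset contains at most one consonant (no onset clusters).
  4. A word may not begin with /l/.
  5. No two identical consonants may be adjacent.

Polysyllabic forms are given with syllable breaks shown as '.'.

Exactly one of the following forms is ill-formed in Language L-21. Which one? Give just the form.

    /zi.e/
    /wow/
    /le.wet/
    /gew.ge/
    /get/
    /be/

/le.wet/

/zi.e/ — σ1 onset /z/, coda /∅/ ok; σ2 onset /∅/, coda /∅/ ok → well-formed
/wow/ — σ1 onset /w/, coda /w/ ok → well-formed
/le.wet/ — violates constraint 4: word begins with /l/ → ill-formed
/gew.ge/ — σ1 onset /g/, coda /w/ ok; σ2 onset /g/, coda /∅/ ok → well-formed
/get/ — σ1 onset /g/, coda /t/ ok → well-formed
/be/ — σ1 onset /b/, coda /∅/ ok → well-formed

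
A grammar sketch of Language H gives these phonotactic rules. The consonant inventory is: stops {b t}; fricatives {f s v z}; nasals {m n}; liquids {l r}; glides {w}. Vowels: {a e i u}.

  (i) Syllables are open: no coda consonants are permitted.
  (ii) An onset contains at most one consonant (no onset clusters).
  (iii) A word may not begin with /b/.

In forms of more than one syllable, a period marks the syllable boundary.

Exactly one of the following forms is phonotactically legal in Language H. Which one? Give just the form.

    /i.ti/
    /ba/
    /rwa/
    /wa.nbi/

/i.ti/

/i.ti/ — σ1 onset /∅/, coda /∅/ ok; σ2 onset /t/, coda /∅/ ok → phonotactically legal
/ba/ — violates constraint (iii): word begins with /b/ → phonotactically illegal
/rwa/ — violates constraint (ii): syllable 1 onset /rw/ has 2 consonants (> 1) → phonotactically illegal
/wa.nbi/ — violates constraint (ii): syllable 2 onset /nb/ has 2 consonants (> 1) → phonotactically illegal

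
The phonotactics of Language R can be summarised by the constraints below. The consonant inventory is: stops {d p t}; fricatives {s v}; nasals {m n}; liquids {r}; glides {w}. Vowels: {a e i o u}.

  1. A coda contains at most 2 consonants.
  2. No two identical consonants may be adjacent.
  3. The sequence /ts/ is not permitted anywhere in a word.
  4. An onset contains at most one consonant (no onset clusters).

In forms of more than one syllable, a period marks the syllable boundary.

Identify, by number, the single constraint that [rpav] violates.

[rpav]: syllable 1 onset /rp/ has 2 consonants (> 1).
This is a violation of constraint 4: "An onset contains at most one consonant (no onset clusters)."
The remaining constraints (1, 2, 3) are satisfied.

4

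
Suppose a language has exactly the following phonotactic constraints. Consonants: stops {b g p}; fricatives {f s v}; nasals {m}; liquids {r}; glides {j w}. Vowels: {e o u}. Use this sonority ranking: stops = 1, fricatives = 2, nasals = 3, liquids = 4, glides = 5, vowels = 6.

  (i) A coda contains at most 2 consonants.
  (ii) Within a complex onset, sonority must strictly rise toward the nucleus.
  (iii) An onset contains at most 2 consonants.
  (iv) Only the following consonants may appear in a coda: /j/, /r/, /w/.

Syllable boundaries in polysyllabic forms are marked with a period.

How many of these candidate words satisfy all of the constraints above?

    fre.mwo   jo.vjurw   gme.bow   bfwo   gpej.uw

fre.mwo — σ1 onset /fr/ (2→4 rises), coda /∅/ ok; σ2 onset /mw/ (3→5 rises), coda /∅/ ok → phonotactically legal
jo.vjurw — σ1 onset /j/, coda /∅/ ok; σ2 onset /vj/ (2→5 rises), coda /rw/ (2C) ok → phonotactically legal
gme.bow — σ1 onset /gm/ (1→3 rises), coda /∅/ ok; σ2 onset /b/, coda /w/ ok → phonotactically legal
bfwo — violates constraint (iii): syllable 1 onset /bfw/ has 3 consonants (> 2) → phonotactically illegal
gpej.uw — violates constraint (ii): syllable 1 onset /gp/: /g/ (stop, 1) → /p/ (stop, 1) does not rise → phonotactically illegal
Phonotactically legal: fre.mwo, jo.vjurw, gme.bow → 3.

3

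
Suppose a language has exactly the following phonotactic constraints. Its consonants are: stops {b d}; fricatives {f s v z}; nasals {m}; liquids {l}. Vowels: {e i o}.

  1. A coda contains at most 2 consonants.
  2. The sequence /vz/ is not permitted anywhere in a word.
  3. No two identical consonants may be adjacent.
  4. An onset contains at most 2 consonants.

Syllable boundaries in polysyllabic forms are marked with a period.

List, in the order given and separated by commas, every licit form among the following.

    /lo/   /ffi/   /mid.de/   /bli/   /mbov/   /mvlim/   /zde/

/lo/, /bli/, /mbov/, /zde/

/lo/ — σ1 onset /l/, coda /∅/ ok → licit
/ffi/ — violates constraint 3: adjacent identical consonants /ff/ → illicit
/mid.de/ — violates constraint 3: adjacent identical consonants /dd/ → illicit
/bli/ — σ1 onset /bl/ (2C), coda /∅/ ok → licit
/mbov/ — σ1 onset /mb/ (2C), coda /v/ ok → licit
/mvlim/ — violates constraint 4: syllable 1 onset /mvl/ has 3 consonants (> 2) → illicit
/zde/ — σ1 onset /zd/ (2C), coda /∅/ ok → licit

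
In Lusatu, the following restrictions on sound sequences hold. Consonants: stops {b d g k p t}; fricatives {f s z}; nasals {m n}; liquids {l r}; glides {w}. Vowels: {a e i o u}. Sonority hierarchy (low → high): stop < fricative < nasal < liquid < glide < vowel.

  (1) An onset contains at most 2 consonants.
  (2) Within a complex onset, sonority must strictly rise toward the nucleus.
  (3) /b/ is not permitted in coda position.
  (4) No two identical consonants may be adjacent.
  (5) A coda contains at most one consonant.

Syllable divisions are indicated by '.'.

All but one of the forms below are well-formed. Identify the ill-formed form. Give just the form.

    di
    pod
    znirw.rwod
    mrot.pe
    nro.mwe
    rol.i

di — σ1 onset /d/, coda /∅/ ok → well-formed
pod — σ1 onset /p/, coda /d/ ok → well-formed
znirw.rwod — violates constraint 5: syllable 1 coda /rw/ has 2 consonants (> 1) → ill-formed
mrot.pe — σ1 onset /mr/ (3→4 rises), coda /t/ ok; σ2 onset /p/, coda /∅/ ok → well-formed
nro.mwe — σ1 onset /nr/ (3→4 rises), coda /∅/ ok; σ2 onset /mw/ (3→5 rises), coda /∅/ ok → well-formed
rol.i — σ1 onset /r/, coda /l/ ok; σ2 onset /∅/, coda /∅/ ok → well-formed

znirw.rwod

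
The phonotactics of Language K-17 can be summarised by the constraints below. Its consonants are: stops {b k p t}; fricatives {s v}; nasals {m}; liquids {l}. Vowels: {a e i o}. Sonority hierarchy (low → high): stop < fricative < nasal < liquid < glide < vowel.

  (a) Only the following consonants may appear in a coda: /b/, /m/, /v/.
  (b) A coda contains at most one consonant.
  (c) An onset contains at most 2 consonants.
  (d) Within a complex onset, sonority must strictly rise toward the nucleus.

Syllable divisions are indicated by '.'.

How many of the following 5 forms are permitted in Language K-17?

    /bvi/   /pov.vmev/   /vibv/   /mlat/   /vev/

3

/bvi/ — σ1 onset /bv/ (1→2 rises), coda /∅/ ok → permitted
/pov.vmev/ — σ1 onset /p/, coda /v/ ok; σ2 onset /vm/ (2→3 rises), coda /v/ ok → permitted
/vibv/ — violates constraint (b): syllable 1 coda /bv/ has 2 consonants (> 1) → not permitted
/mlat/ — violates constraint (a): syllable 1 coda contains /t/, which is not a licensed coda consonant → not permitted
/vev/ — σ1 onset /v/, coda /v/ ok → permitted
Permitted: /bvi/, /pov.vmev/, /vev/ → 3.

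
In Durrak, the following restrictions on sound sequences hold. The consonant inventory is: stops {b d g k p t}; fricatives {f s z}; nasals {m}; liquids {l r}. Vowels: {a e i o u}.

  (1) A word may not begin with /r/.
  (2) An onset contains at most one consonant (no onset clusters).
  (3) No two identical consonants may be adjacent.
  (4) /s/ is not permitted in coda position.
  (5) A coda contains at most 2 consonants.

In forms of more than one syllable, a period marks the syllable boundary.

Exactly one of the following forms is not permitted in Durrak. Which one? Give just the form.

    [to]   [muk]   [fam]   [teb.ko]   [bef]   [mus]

[mus]

[to] — σ1 onset /t/, coda /∅/ ok → permitted
[muk] — σ1 onset /m/, coda /k/ ok → permitted
[fam] — σ1 onset /f/, coda /m/ ok → permitted
[teb.ko] — σ1 onset /t/, coda /b/ ok; σ2 onset /k/, coda /∅/ ok → permitted
[bef] — σ1 onset /b/, coda /f/ ok → permitted
[mus] — violates constraint 4: syllable 1 coda contains /s/ → not permitted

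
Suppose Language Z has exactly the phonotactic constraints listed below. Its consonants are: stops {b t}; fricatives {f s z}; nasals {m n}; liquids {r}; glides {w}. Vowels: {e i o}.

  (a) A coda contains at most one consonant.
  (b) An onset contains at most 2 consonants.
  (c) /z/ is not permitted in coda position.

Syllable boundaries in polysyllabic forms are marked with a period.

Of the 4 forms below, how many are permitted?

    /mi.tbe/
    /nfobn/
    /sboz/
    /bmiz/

1

/mi.tbe/ — σ1 onset /m/, coda /∅/ ok; σ2 onset /tb/ (2C), coda /∅/ ok → permitted
/nfobn/ — violates constraint (a): syllable 1 coda /bn/ has 2 consonants (> 1) → not permitted
/sboz/ — violates constraint (c): syllable 1 coda contains /z/ → not permitted
/bmiz/ — violates constraint (c): syllable 1 coda contains /z/ → not permitted
Permitted: /mi.tbe/ → 1.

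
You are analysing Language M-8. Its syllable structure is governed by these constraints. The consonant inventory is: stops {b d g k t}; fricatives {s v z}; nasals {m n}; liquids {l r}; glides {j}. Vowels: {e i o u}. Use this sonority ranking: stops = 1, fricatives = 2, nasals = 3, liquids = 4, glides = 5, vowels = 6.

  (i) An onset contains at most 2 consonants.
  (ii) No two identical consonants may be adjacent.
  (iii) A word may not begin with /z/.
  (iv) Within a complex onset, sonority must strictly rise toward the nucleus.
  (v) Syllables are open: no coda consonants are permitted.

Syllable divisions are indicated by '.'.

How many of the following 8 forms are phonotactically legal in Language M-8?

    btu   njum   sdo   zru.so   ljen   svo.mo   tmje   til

0

btu — violates constraint (iv): syllable 1 onset /bt/: /b/ (stop, 1) → /t/ (stop, 1) does not rise → phonotactically illegal
njum — violates constraint (v): syllable 1 coda /m/ has 1 consonant (> 0) → phonotactically illegal
sdo — violates constraint (iv): syllable 1 onset /sd/: /s/ (fricative, 2) → /d/ (stop, 1) does not rise → phonotactically illegal
zru.so — violates constraint (iii): word begins with /z/ → phonotactically illegal
ljen — violates constraint (v): syllable 1 coda /n/ has 1 consonant (> 0) → phonotactically illegal
svo.mo — violates constraint (iv): syllable 1 onset /sv/: /s/ (fricative, 2) → /v/ (fricative, 2) does not rise → phonotactically illegal
tmje — violates constraint (i): syllable 1 onset /tmj/ has 3 consonants (> 2) → phonotactically illegal
til — violates constraint (v): syllable 1 coda /l/ has 1 consonant (> 0) → phonotactically illegal
No form is phonotactically legal → 0.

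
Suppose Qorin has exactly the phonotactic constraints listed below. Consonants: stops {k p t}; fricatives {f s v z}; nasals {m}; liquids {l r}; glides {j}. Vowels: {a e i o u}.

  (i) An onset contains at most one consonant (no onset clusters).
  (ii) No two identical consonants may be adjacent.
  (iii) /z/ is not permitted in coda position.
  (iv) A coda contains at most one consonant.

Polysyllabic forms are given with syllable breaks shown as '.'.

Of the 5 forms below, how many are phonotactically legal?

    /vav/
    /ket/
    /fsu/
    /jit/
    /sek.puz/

/vav/ — σ1 onset /v/, coda /v/ ok → phonotactically legal
/ket/ — σ1 onset /k/, coda /t/ ok → phonotactically legal
/fsu/ — violates constraint (i): syllable 1 onset /fs/ has 2 consonants (> 1) → phonotactically illegal
/jit/ — σ1 onset /j/, coda /t/ ok → phonotactically legal
/sek.puz/ — violates constraint (iii): syllable 2 coda contains /z/ → phonotactically illegal
Phonotactically legal: /vav/, /ket/, /jit/ → 3.

3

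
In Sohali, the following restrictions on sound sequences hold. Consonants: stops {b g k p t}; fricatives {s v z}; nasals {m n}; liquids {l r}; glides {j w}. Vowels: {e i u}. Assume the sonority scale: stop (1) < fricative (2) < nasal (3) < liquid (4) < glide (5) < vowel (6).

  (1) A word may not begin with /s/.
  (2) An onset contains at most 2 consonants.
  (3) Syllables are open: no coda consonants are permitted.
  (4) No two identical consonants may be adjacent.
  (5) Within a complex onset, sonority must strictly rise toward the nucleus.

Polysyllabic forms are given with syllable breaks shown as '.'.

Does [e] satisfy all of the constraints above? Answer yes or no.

[e] — σ1 onset /∅/, coda /∅/ ok → licit

yes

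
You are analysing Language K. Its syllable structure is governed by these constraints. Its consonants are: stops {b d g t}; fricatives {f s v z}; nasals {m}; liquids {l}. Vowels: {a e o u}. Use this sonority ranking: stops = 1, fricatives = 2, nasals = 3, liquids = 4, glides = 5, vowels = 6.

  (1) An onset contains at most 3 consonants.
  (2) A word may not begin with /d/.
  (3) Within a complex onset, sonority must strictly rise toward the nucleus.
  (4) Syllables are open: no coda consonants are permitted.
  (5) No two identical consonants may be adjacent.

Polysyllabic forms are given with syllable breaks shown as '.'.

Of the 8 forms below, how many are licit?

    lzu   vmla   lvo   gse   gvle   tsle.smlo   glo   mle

lzu — violates constraint 3: syllable 1 onset /lz/: /l/ (liquid, 4) → /z/ (fricative, 2) does not rise → illicit
vmla — σ1 onset /vml/ (2→3→4 rises), coda /∅/ ok → licit
lvo — violates constraint 3: syllable 1 onset /lv/: /l/ (liquid, 4) → /v/ (fricative, 2) does not rise → illicit
gse — σ1 onset /gs/ (1→2 rises), coda /∅/ ok → licit
gvle — σ1 onset /gvl/ (1→2→4 rises), coda /∅/ ok → licit
tsle.smlo — σ1 onset /tsl/ (1→2→4 rises), coda /∅/ ok; σ2 onset /sml/ (2→3→4 rises), coda /∅/ ok → licit
glo — σ1 onset /gl/ (1→4 rises), coda /∅/ ok → licit
mle — σ1 onset /ml/ (3→4 rises), coda /∅/ ok → licit
Licit: vmla, gse, gvle, tsle.smlo, glo, mle → 6.

6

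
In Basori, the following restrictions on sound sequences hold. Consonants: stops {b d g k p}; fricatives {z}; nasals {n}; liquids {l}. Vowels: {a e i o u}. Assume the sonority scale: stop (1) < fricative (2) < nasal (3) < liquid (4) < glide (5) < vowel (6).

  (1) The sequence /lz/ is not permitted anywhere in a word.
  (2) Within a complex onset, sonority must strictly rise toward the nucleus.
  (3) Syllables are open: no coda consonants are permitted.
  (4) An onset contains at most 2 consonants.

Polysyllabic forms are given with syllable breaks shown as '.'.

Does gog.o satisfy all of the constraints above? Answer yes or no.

no

gog.o — violates constraint 3: syllable 1 coda /g/ has 1 consonant (> 0) → not permitted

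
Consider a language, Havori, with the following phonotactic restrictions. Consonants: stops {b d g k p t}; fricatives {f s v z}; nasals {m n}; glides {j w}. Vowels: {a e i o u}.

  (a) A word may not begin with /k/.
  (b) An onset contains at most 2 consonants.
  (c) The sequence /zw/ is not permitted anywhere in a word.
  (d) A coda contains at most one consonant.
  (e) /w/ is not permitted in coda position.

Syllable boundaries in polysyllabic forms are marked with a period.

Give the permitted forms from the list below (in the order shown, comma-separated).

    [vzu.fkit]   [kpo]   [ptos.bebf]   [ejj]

[vzu.fkit]

[vzu.fkit] — σ1 onset /vz/ (2C), coda /∅/ ok; σ2 onset /fk/ (2C), coda /t/ ok → permitted
[kpo] — violates constraint (a): word begins with /k/ → not permitted
[ptos.bebf] — violates constraint (d): syllable 2 coda /bf/ has 2 consonants (> 1) → not permitted
[ejj] — violates constraint (d): syllable 1 coda /jj/ has 2 consonants (> 1) → not permitted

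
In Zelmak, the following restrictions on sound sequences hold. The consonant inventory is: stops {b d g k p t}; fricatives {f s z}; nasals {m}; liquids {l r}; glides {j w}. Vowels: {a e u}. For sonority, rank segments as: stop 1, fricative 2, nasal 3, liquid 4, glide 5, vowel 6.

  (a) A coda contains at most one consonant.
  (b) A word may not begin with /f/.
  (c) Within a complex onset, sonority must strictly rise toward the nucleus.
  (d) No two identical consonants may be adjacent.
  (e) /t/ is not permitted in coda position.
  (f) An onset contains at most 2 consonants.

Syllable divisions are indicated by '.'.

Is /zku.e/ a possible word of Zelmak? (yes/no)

no

/zku.e/ — violates constraint (c): syllable 1 onset /zk/: /z/ (fricative, 2) → /k/ (stop, 1) does not rise → not permitted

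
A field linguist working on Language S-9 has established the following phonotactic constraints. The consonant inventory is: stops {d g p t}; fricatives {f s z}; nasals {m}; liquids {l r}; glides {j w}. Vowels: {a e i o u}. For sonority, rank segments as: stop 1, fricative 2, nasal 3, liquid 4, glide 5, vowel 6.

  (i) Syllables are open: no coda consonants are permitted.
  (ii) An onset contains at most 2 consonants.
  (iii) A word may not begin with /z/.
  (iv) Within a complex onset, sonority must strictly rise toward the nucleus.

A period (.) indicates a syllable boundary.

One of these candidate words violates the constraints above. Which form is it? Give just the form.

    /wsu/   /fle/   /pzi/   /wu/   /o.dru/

/wsu/

/wsu/ — violates constraint (iv): syllable 1 onset /ws/: /w/ (glide, 5) → /s/ (fricative, 2) does not rise → illicit
/fle/ — σ1 onset /fl/ (2→4 rises), coda /∅/ ok → licit
/pzi/ — σ1 onset /pz/ (1→2 rises), coda /∅/ ok → licit
/wu/ — σ1 onset /w/, coda /∅/ ok → licit
/o.dru/ — σ1 onset /∅/, coda /∅/ ok; σ2 onset /dr/ (1→4 rises), coda /∅/ ok → licit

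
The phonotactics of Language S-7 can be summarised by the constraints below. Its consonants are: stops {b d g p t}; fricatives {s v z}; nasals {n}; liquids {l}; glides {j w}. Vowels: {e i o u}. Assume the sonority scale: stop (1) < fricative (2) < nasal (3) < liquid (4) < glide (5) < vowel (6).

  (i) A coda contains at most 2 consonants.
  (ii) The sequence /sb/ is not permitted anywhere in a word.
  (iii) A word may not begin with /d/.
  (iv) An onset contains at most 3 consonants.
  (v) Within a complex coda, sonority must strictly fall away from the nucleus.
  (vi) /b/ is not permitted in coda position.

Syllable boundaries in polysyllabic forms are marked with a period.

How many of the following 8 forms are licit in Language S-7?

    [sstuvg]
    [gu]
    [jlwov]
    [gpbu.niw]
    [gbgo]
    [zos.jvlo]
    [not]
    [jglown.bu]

8

[sstuvg] — σ1 onset /sst/ (3C), coda /vg/ (2→1 falls) ok → licit
[gu] — σ1 onset /g/, coda /∅/ ok → licit
[jlwov] — σ1 onset /jlw/ (3C), coda /v/ ok → licit
[gpbu.niw] — σ1 onset /gpb/ (3C), coda /∅/ ok; σ2 onset /n/, coda /w/ ok → licit
[gbgo] — σ1 onset /gbg/ (3C), coda /∅/ ok → licit
[zos.jvlo] — σ1 onset /z/, coda /s/ ok; σ2 onset /jvl/ (3C), coda /∅/ ok → licit
[not] — σ1 onset /n/, coda /t/ ok → licit
[jglown.bu] — σ1 onset /jgl/ (3C), coda /wn/ (5→3 falls) ok; σ2 onset /b/, coda /∅/ ok → licit
Licit: [sstuvg], [gu], [jlwov], [gpbu.niw], [gbgo], [zos.jvlo], [not], [jglown.bu] → 8.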